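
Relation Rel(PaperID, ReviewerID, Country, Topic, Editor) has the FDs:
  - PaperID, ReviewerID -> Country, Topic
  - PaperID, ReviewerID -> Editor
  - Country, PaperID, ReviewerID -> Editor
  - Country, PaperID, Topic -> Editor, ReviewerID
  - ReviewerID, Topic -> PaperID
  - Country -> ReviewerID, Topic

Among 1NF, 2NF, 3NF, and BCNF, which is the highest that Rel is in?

Candidate keys: {Country}, {PaperID, ReviewerID}, {ReviewerID, Topic}. Prime attributes: {Country, PaperID, ReviewerID, Topic}.
Every FD has a superkey on the left, so the relation is in BCNF.

BCNF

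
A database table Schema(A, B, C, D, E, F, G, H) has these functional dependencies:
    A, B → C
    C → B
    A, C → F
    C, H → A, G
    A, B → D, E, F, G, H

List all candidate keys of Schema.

{A, B}, {A, C}, {C, H}

{A, B} is a candidate key since {A, B}⁺ = {A, B, C, D, E, F, G, H} covers every attribute.
{A, C} is a candidate key since {A, C}⁺ = {A, B, C, D, E, F, G, H} covers every attribute.
{C, H} is a candidate key since {C, H}⁺ = {A, B, C, D, E, F, G, H} covers every attribute.
Any other superkey properly contains one of these, so there are no further candidate keys.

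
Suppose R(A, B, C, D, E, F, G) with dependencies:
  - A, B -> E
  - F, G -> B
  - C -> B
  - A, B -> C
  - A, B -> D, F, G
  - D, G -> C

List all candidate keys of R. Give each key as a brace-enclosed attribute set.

Attributes never on any right-hand side: {A} — every candidate key must contain it.
{A, B} is a candidate key since {A, B}⁺ = {A, B, C, D, E, F, G} covers every attribute.
{A, C} is a candidate key since {A, C}⁺ = {A, B, C, D, E, F, G} covers every attribute.
{A, D, G} is a candidate key since {A, D, G}⁺ = {A, B, C, D, E, F, G} covers every attribute.
{A, F, G} is a candidate key since {A, F, G}⁺ = {A, B, C, D, E, F, G} covers every attribute.
No proper subset of any of these is a key, and no other minimal superkey exists.

{A, B}, {A, C}, {A, D, G}, {A, F, G}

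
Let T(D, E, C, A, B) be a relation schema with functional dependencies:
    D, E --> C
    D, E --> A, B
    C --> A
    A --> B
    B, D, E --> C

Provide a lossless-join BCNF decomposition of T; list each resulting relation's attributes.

Candidate key of the original relation: {D, E}.
{A, B, C, D, E}: {C} determines {A, B, C} here but is not a superkey — split on C --> A, B, giving {A, B, C} and {C, D, E}.
{A, B, C}: {A} determines {A, B} here but is not a superkey — split on A --> B, giving {A, B} and {A, C}.
{A, B} is in BCNF.
{A, C} is in BCNF.
{C, D, E} is in BCNF.

{A, B}; {A, C}; {C, D, E}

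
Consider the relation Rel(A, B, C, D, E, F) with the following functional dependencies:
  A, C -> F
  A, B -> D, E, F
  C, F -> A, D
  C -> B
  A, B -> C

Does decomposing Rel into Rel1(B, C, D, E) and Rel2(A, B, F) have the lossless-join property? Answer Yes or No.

No

The shared attributes are {B} and {B}⁺ = {B}.
Rel1 ⊄ {B} and Rel2 ⊄ {B}, so the split is lossy.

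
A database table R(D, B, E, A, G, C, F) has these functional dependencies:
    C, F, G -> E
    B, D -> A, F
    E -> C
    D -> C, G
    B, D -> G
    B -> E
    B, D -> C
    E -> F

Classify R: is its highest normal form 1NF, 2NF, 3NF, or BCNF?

1NF

Candidate key: {B, D}. Prime attributes: {B, D}.
C, F, G -> E breaks BCNF: {C, F, G}⁺ = {C, E, F, G}, so {C, F, G} is not a superkey.
Because {E} is non-prime and the left side of C, F, G -> E is not a superkey, the relation is not in 3NF.
Since {B} ⊂ {B, D} and {B}⁺ ⊇ {C, E, F} with {C, E, F} non-prime, there is a partial dependency; 2NF fails.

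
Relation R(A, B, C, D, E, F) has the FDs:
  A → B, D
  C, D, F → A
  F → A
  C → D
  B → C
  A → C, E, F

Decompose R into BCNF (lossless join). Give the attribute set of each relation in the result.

Candidate keys of the original relation: {A}, {F}.
In {A, B, C, D, E, F}, {C} is not a superkey ({C}⁺ restricted to this set is {C, D}), so split on C → D into {C, D} and {A, B, C, E, F}.
{C, D} has no BCNF violation.
In {A, B, C, E, F}, {B} is not a superkey ({B}⁺ restricted to this set is {B, C}), so split on B → C into {B, C} and {A, B, E, F}.
{B, C} has no BCNF violation.
{A, B, E, F} has no BCNF violation.

{A, B, E, F}; {B, C}; {C, D}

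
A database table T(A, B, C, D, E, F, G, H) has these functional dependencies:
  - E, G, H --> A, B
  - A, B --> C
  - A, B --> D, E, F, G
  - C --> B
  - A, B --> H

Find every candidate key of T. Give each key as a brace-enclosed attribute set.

{A, B}, {A, C}, {E, G, H}

{A, B} is a candidate key since {A, B}⁺ = {A, B, C, D, E, F, G, H} covers every attribute.
{A, C} is a candidate key since {A, C}⁺ = {A, B, C, D, E, F, G, H} covers every attribute.
{E, G, H} is a candidate key since {E, G, H}⁺ = {A, B, C, D, E, F, G, H} covers every attribute.
Any other superkey properly contains one of these, so there are no further candidate keys.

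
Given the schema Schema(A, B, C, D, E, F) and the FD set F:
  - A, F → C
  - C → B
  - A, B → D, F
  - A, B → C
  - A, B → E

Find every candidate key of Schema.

Attributes never on any right-hand side: {A} — every candidate key must contain it.
Closure of {A, B} is {A, B, C, D, E, F}, the whole schema; {A, B} is a candidate key.
Closure of {A, C} is {A, B, C, D, E, F}, the whole schema; {A, C} is a candidate key.
Closure of {A, F} is {A, B, C, D, E, F}, the whole schema; {A, F} is a candidate key.
Any other superkey properly contains one of these, so there are no further candidate keys.

{A, B}, {A, C}, {A, F}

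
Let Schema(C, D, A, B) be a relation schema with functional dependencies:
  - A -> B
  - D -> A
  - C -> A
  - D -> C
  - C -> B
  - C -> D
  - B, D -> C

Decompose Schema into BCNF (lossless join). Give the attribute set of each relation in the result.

{A, B}; {A, C, D}

Candidate keys of the original relation: {C}, {D}.
{A, B, C, D}: {A} determines {A, B} here but is not a superkey — split on A -> B, giving {A, B} and {A, C, D}.
{A, B} has no BCNF violation.
{A, C, D} has no BCNF violation.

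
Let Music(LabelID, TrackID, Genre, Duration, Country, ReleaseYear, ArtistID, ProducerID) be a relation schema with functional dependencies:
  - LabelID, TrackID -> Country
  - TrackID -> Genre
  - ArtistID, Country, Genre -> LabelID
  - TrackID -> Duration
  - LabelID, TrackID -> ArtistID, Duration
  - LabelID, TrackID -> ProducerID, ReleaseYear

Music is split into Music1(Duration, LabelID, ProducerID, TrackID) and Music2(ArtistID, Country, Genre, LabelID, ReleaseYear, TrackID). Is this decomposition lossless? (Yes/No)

Yes

Music1 ∩ Music2 = {LabelID, TrackID}; its closure under F is {ArtistID, Country, Duration, Genre, LabelID, ProducerID, ReleaseYear, TrackID}.
This includes all of Music1, so the common attributes are a superkey of Music1 — the join is lossless.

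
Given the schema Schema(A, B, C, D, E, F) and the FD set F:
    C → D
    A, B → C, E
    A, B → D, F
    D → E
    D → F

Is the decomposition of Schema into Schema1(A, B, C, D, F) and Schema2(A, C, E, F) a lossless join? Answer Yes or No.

Common attributes: {A, C, F}; their closure is {A, C, D, E, F}.
This includes all of Schema2, so the common attributes are a superkey of Schema2 — the join is lossless.

Yes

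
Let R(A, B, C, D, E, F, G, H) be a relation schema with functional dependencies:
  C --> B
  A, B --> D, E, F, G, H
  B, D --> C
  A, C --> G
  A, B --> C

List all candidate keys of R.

{A, B}, {A, C}

No FD produces {A}, so it must be in every candidate key.
{A, B}⁺ = {A, B, C, D, E, F, G, H}, which is every attribute, so {A, B} is a candidate key.
{A, C}⁺ = {A, B, C, D, E, F, G, H}, which is every attribute, so {A, C} is a candidate key.
Any other superkey properly contains one of these, so there are no further candidate keys.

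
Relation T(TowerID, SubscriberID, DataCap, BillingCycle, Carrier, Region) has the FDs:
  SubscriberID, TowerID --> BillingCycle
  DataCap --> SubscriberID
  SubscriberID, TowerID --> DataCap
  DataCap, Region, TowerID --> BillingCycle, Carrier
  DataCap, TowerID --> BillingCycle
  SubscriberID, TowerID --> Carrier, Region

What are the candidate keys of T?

Attributes never on any right-hand side: {TowerID} — every candidate key must contain it.
Closure of {DataCap, TowerID} is {BillingCycle, Carrier, DataCap, Region, SubscriberID, TowerID}, the whole schema; {DataCap, TowerID} is a candidate key.
Closure of {SubscriberID, TowerID} is {BillingCycle, Carrier, DataCap, Region, SubscriberID, TowerID}, the whole schema; {SubscriberID, TowerID} is a candidate key.
Any other superkey properly contains one of these, so there are no further candidate keys.

{DataCap, TowerID}, {SubscriberID, TowerID}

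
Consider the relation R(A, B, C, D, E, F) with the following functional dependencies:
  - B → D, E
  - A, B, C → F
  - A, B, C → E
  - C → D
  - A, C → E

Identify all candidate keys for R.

No FD produces {A, B, C}, so they must be in every candidate key.
Closure of {A, B, C} is {A, B, C, D, E, F}, the whole schema; {A, B, C} is a candidate key.
No other minimal set has full closure, so this is the only candidate key.

{A, B, C}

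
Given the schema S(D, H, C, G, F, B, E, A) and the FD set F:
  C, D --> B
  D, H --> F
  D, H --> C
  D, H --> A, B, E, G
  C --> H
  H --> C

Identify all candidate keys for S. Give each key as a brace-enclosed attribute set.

{D} never appears on the right of any FD, so every key must include it.
Closure of {C, D} is {A, B, C, D, E, F, G, H}, the whole schema; {C, D} is a candidate key.
Closure of {D, H} is {A, B, C, D, E, F, G, H}, the whole schema; {D, H} is a candidate key.
Any other superkey properly contains one of these, so there are no further candidate keys.

{C, D}, {D, H}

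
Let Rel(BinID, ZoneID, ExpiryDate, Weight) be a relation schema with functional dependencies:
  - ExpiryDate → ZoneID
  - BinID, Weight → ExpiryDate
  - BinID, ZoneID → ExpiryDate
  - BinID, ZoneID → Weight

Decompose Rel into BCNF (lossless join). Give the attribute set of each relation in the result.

{BinID, ExpiryDate, Weight}; {ExpiryDate, ZoneID}

Candidate keys of the original relation: {BinID, ExpiryDate}, {BinID, Weight}, {BinID, ZoneID}.
Within {BinID, ExpiryDate, Weight, ZoneID}: {ExpiryDate}⁺ ∩ {BinID, ExpiryDate, Weight, ZoneID} = {ExpiryDate, ZoneID}, not the whole set, so ExpiryDate → ZoneID violates BCNF; decompose into {ExpiryDate, ZoneID} and {BinID, ExpiryDate, Weight}.
{ExpiryDate, ZoneID}: every determinant is a superkey — BCNF.
{BinID, ExpiryDate, Weight}: every determinant is a superkey — BCNF.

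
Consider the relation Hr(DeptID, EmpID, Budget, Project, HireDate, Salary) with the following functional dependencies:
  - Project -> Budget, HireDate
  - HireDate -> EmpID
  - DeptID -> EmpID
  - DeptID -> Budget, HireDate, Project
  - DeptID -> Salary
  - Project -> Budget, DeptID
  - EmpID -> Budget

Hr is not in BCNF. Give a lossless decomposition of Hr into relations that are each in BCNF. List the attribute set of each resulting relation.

Candidate keys of the original relation: {DeptID}, {Project}.
In {Budget, DeptID, EmpID, HireDate, Project, Salary}, {HireDate} is not a superkey ({HireDate}⁺ restricted to this set is {Budget, EmpID, HireDate}), so split on HireDate -> Budget, EmpID into {Budget, EmpID, HireDate} and {DeptID, HireDate, Project, Salary}.
In {Budget, EmpID, HireDate}, {EmpID} is not a superkey ({EmpID}⁺ restricted to this set is {Budget, EmpID}), so split on EmpID -> Budget into {Budget, EmpID} and {EmpID, HireDate}.
{Budget, EmpID}: every determinant is a superkey — BCNF.
{EmpID, HireDate}: every determinant is a superkey — BCNF.
{DeptID, HireDate, Project, Salary}: every determinant is a superkey — BCNF.

{Budget, EmpID}; {DeptID, HireDate, Project, Salary}; {EmpID, HireDate}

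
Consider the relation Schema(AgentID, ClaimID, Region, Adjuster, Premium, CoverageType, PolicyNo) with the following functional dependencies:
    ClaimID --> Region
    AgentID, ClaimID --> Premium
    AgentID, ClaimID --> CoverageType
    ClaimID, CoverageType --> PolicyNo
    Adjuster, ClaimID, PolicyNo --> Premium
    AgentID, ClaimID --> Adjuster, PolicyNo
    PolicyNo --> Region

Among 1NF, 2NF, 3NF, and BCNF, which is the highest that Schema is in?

Candidate key: {AgentID, ClaimID}. Prime attributes: {AgentID, ClaimID}.
ClaimID --> Region breaks BCNF: {ClaimID}⁺ = {ClaimID, Region}, so {ClaimID} is not a superkey.
Because {Region} is non-prime and the left side of ClaimID --> Region is not a superkey, the relation is not in 3NF.
Since {ClaimID} ⊂ {AgentID, ClaimID} and {ClaimID}⁺ ⊇ {Region} with {Region} non-prime, there is a partial dependency; 2NF fails.

1NF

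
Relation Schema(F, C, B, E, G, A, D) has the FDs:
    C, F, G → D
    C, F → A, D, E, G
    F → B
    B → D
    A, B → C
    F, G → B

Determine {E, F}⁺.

Start with {E, F}.
F → B applies; add {B} → now {B, E, F}.
B → D applies; add {D} → now {B, D, E, F}.
No further FD applies.

{B, D, E, F}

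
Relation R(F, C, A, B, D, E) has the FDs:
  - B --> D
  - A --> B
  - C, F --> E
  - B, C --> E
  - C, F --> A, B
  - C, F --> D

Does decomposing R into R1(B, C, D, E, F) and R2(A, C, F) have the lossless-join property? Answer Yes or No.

Common attributes: {C, F}; their closure is {A, B, C, D, E, F}.
R1 is contained in that closure, so R1 ∩ R2 --> R1 holds and the join is lossless.

Yes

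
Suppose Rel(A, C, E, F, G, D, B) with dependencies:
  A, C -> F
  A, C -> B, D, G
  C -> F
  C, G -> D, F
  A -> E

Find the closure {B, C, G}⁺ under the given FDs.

{B, C, D, F, G}

Start with {B, C, G}.
C -> F applies; add {F} → now {B, C, F, G}.
C, G -> D, F applies; add {D} → now {B, C, D, F, G}.
No further FD applies.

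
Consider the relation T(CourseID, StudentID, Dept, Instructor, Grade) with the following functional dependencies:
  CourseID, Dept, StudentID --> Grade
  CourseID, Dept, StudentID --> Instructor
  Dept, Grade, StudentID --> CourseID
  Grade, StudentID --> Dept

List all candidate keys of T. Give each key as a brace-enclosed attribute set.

No FD produces {StudentID}, so it must be in every candidate key.
{Grade, StudentID} is a candidate key since {Grade, StudentID}⁺ = {CourseID, Dept, Grade, Instructor, StudentID} covers every attribute.
{CourseID, Dept, StudentID} is a candidate key since {CourseID, Dept, StudentID}⁺ = {CourseID, Dept, Grade, Instructor, StudentID} covers every attribute.
No proper subset of any of these is a key, and no other minimal superkey exists.

{CourseID, Dept, StudentID}, {Grade, StudentID}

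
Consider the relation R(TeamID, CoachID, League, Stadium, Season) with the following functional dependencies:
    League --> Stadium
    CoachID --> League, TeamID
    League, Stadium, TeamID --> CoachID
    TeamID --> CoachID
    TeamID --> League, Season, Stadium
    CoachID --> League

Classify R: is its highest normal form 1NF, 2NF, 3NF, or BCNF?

Candidate keys: {CoachID}, {TeamID}. Prime attributes: {CoachID, TeamID}.
League --> Stadium breaks BCNF: {League}⁺ = {League, Stadium}, so {League} is not a superkey.
Because {Stadium} is non-prime and the left side of League --> Stadium is not a superkey, the relation is not in 3NF.
With only single-attribute keys there can be no partial dependency, so 2NF holds.

2NF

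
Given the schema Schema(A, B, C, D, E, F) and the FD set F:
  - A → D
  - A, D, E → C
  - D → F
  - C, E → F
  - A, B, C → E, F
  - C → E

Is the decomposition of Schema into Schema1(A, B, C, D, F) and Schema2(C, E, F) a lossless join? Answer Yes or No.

Yes

Schema1 ∩ Schema2 = {C, F}; its closure under F is {C, E, F}.
Since Schema2 ⊆ {C, E, F}, the intersection is a superkey of Schema2; the decomposition is lossless.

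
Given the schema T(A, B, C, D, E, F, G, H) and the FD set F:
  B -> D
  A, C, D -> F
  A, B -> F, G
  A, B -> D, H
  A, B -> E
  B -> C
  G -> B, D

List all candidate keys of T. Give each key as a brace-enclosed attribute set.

{A, B}, {A, G}

No FD produces {A}, so it must be in every candidate key.
{A, B} is a candidate key since {A, B}⁺ = {A, B, C, D, E, F, G, H} covers every attribute.
{A, G} is a candidate key since {A, G}⁺ = {A, B, C, D, E, F, G, H} covers every attribute.
These are minimal and exhaustive — every other superkey contains one of them.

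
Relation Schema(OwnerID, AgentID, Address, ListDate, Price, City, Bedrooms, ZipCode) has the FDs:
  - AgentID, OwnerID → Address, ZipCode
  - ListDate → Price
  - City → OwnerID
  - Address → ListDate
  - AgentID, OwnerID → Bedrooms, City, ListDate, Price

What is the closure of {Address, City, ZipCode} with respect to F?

{Address, City, ListDate, OwnerID, Price, ZipCode}

Start with {Address, City, ZipCode}.
City → OwnerID applies; add {OwnerID} → now {Address, City, OwnerID, ZipCode}.
Address → ListDate applies; add {ListDate} → now {Address, City, ListDate, OwnerID, ZipCode}.
ListDate → Price applies; add {Price} → now {Address, City, ListDate, OwnerID, Price, ZipCode}.
No further FD applies.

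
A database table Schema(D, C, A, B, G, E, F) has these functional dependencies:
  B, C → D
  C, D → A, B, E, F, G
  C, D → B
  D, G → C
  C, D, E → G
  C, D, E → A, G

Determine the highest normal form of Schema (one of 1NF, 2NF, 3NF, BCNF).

Candidate keys: {B, C}, {C, D}, {D, G}. Prime attributes: {B, C, D, G}.
Every FD has a superkey on the left, so the relation is in BCNF.

BCNF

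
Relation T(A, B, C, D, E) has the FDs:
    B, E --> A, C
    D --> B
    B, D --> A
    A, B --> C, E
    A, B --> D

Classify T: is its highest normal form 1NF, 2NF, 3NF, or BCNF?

BCNF

Candidate keys: {A, B}, {B, E}, {D}. Prime attributes: {A, B, D, E}.
The left-hand side of every FD is a superkey, so BCNF is satisfied.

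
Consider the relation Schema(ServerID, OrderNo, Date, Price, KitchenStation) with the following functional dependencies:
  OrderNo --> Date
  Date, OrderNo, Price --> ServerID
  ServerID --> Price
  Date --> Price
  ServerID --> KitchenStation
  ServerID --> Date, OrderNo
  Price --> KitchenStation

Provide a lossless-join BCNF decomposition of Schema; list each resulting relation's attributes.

Candidate keys of the original relation: {OrderNo}, {ServerID}.
In {Date, KitchenStation, OrderNo, Price, ServerID}, {Date} is not a superkey ({Date}⁺ restricted to this set is {Date, KitchenStation, Price}), so split on Date --> KitchenStation, Price into {Date, KitchenStation, Price} and {Date, OrderNo, ServerID}.
In {Date, KitchenStation, Price}, {Price} is not a superkey ({Price}⁺ restricted to this set is {KitchenStation, Price}), so split on Price --> KitchenStation into {KitchenStation, Price} and {Date, Price}.
{KitchenStation, Price}: every determinant is a superkey — BCNF.
{Date, Price}: every determinant is a superkey — BCNF.
{Date, OrderNo, ServerID}: every determinant is a superkey — BCNF.

{Date, OrderNo, ServerID}; {Date, Price}; {KitchenStation, Price}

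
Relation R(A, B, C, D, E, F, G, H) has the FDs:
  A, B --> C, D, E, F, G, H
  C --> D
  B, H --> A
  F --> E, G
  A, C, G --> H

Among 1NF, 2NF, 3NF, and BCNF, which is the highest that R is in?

2NF

Candidate keys: {A, B}, {B, H}. Prime attributes: {A, B, H}.
C --> D breaks BCNF: {C}⁺ = {C, D}, so {C} is not a superkey.
C --> D has non-prime {D} on the right and a non-superkey on the left, so 3NF fails.
No non-prime attribute depends on a proper subset of any candidate key, so 2NF holds.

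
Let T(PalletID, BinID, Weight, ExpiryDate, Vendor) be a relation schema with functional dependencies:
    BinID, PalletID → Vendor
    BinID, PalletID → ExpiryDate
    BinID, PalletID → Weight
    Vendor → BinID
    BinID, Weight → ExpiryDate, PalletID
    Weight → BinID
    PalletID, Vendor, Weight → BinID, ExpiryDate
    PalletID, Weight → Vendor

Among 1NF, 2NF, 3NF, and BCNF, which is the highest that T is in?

3NF

Candidate keys: {BinID, PalletID}, {PalletID, Vendor}, {Weight}. Prime attributes: {BinID, PalletID, Vendor, Weight}.
For Vendor → BinID we have {Vendor}⁺ = {BinID, Vendor}; {Vendor} is not a superkey, so BCNF fails.
But every attribute on its right side ({BinID}) is prime, and the same holds for every other non-superkey FD, so 3NF still holds.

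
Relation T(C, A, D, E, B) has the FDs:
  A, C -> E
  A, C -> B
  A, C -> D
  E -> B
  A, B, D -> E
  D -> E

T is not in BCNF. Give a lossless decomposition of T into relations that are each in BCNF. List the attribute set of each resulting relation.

{A, C, D}; {B, E}; {D, E}

Candidate key of the original relation: {A, C}.
Within {A, B, C, D, E}: {E}⁺ ∩ {A, B, C, D, E} = {B, E}, not the whole set, so E -> B violates BCNF; decompose into {B, E} and {A, C, D, E}.
{B, E} is in BCNF.
Within {A, C, D, E}: {D}⁺ ∩ {A, C, D, E} = {D, E}, not the whole set, so D -> E violates BCNF; decompose into {D, E} and {A, C, D}.
{D, E} is in BCNF.
{A, C, D} is in BCNF.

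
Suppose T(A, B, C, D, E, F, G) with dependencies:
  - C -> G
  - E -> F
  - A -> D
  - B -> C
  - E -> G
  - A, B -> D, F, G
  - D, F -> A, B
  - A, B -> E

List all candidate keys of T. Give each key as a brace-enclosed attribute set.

{A, B}, {A, E}, {A, F}, {D, E}, {D, F}

{A, B}⁺ = {A, B, C, D, E, F, G}, which is every attribute, so {A, B} is a candidate key.
{A, E}⁺ = {A, B, C, D, E, F, G}, which is every attribute, so {A, E} is a candidate key.
{A, F}⁺ = {A, B, C, D, E, F, G}, which is every attribute, so {A, F} is a candidate key.
{D, E}⁺ = {A, B, C, D, E, F, G}, which is every attribute, so {D, E} is a candidate key.
{D, F}⁺ = {A, B, C, D, E, F, G}, which is every attribute, so {D, F} is a candidate key.
No proper subset of any of these is a key, and no other minimal superkey exists.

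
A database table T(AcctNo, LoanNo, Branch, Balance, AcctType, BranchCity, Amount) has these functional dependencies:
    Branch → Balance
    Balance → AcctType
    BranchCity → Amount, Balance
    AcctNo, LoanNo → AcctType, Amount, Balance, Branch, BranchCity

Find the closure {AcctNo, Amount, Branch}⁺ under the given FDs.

Start with {AcctNo, Amount, Branch}.
Branch → Balance applies; add {Balance} → now {AcctNo, Amount, Balance, Branch}.
Balance → AcctType applies; add {AcctType} → now {AcctNo, AcctType, Amount, Balance, Branch}.
No further FD applies.

{AcctNo, AcctType, Amount, Balance, Branch}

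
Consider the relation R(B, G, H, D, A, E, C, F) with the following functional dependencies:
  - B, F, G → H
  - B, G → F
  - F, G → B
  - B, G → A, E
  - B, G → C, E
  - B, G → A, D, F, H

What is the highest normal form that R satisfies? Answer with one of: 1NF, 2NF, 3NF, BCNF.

BCNF

Candidate keys: {B, G}, {F, G}. Prime attributes: {B, F, G}.
Each dependency's left side is a superkey — BCNF holds.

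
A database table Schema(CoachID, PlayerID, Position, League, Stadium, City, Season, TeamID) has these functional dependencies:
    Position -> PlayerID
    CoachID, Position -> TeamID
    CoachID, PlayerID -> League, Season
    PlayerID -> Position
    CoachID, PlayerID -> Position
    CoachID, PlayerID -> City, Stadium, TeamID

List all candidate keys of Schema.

No FD produces {CoachID}, so it must be in every candidate key.
{CoachID, PlayerID}⁺ = {City, CoachID, League, PlayerID, Position, Season, Stadium, TeamID}, which is every attribute, so {CoachID, PlayerID} is a candidate key.
{CoachID, Position}⁺ = {City, CoachID, League, PlayerID, Position, Season, Stadium, TeamID}, which is every attribute, so {CoachID, Position} is a candidate key.
No proper subset of any of these is a key, and no other minimal superkey exists.

{CoachID, PlayerID}, {CoachID, Position}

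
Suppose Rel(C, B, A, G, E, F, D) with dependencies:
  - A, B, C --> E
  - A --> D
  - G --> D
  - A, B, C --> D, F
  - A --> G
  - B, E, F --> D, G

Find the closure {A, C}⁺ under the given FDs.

{A, C, D, G}

Start with {A, C}.
A --> D applies; add {D} → now {A, C, D}.
A --> G applies; add {G} → now {A, C, D, G}.
No further FD applies.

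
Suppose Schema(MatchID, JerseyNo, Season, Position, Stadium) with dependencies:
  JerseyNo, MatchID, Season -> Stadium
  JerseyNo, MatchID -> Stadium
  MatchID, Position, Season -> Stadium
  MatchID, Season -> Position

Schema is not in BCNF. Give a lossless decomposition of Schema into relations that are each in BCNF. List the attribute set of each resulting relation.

Candidate key of the original relation: {JerseyNo, MatchID, Season}.
Within {JerseyNo, MatchID, Position, Season, Stadium}: {JerseyNo, MatchID}⁺ ∩ {JerseyNo, MatchID, Position, Season, Stadium} = {JerseyNo, MatchID, Stadium}, not the whole set, so JerseyNo, MatchID -> Stadium violates BCNF; decompose into {JerseyNo, MatchID, Stadium} and {JerseyNo, MatchID, Position, Season}.
{JerseyNo, MatchID, Stadium}: every determinant is a superkey — BCNF.
Within {JerseyNo, MatchID, Position, Season}: {MatchID, Season}⁺ ∩ {JerseyNo, MatchID, Position, Season} = {MatchID, Position, Season}, not the whole set, so MatchID, Season -> Position violates BCNF; decompose into {MatchID, Position, Season} and {JerseyNo, MatchID, Season}.
{MatchID, Position, Season}: every determinant is a superkey — BCNF.
{JerseyNo, MatchID, Season}: every determinant is a superkey — BCNF.

{JerseyNo, MatchID, Season}; {JerseyNo, MatchID, Stadium}; {MatchID, Position, Season}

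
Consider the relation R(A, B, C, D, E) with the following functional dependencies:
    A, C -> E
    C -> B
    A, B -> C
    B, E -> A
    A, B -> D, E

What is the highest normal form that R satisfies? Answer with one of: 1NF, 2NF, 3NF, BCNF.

Candidate keys: {A, B}, {A, C}, {B, E}, {C, E}. Prime attributes: {A, B, C, E}.
For C -> B we have {C}⁺ = {B, C}; {C} is not a superkey, so BCNF fails.
Its right-hand attributes {B} are all prime, as are those of every other non-superkey FD — the relation is in 3NF.

3NF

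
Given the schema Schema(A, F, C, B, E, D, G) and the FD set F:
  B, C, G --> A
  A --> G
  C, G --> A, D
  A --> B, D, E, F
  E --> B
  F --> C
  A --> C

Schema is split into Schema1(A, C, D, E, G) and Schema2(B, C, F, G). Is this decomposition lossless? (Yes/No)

Common attributes: {C, G}; their closure is {A, B, C, D, E, F, G}.
Schema1 is contained in that closure, so Schema1 ∩ Schema2 --> Schema1 holds and the join is lossless.

Yes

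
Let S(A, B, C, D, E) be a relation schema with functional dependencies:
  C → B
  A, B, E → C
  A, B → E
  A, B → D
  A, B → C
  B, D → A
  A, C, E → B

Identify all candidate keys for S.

{A, B}, {A, C}, {B, D}, {C, D}

{A, B} is a candidate key since {A, B}⁺ = {A, B, C, D, E} covers every attribute.
{A, C} is a candidate key since {A, C}⁺ = {A, B, C, D, E} covers every attribute.
{B, D} is a candidate key since {B, D}⁺ = {A, B, C, D, E} covers every attribute.
{C, D} is a candidate key since {C, D}⁺ = {A, B, C, D, E} covers every attribute.
No proper subset of any of these is a key, and no other minimal superkey exists.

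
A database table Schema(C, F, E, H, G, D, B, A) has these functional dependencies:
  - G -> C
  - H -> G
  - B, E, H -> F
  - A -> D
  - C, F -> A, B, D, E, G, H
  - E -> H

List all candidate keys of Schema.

{B, E}, {C, F}, {E, F}, {F, G}, {F, H}

Closure of {B, E} is {A, B, C, D, E, F, G, H}, the whole schema; {B, E} is a candidate key.
Closure of {C, F} is {A, B, C, D, E, F, G, H}, the whole schema; {C, F} is a candidate key.
Closure of {E, F} is {A, B, C, D, E, F, G, H}, the whole schema; {E, F} is a candidate key.
Closure of {F, G} is {A, B, C, D, E, F, G, H}, the whole schema; {F, G} is a candidate key.
Closure of {F, H} is {A, B, C, D, E, F, G, H}, the whole schema; {F, H} is a candidate key.
No proper subset of any of these is a key, and no other minimal superkey exists.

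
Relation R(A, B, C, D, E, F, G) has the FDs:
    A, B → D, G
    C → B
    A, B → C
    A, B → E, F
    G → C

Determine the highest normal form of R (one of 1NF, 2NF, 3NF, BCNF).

3NF

Candidate keys: {A, B}, {A, C}, {A, G}. Prime attributes: {A, B, C, G}.
C → B breaks BCNF: {C}⁺ = {B, C}, so {C} is not a superkey.
But every attribute on its right side ({B}) is prime, and the same holds for every other non-superkey FD, so 3NF still holds.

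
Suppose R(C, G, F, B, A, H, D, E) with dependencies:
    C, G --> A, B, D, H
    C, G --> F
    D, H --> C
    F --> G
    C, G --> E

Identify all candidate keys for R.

{C, F}, {C, G}, {D, F, H}, {D, G, H}

{C, F}⁺ = {A, B, C, D, E, F, G, H}, which is every attribute, so {C, F} is a candidate key.
{C, G}⁺ = {A, B, C, D, E, F, G, H}, which is every attribute, so {C, G} is a candidate key.
{D, F, H}⁺ = {A, B, C, D, E, F, G, H}, which is every attribute, so {D, F, H} is a candidate key.
{D, G, H}⁺ = {A, B, C, D, E, F, G, H}, which is every attribute, so {D, G, H} is a candidate key.
No proper subset of any of these is a key, and no other minimal superkey exists.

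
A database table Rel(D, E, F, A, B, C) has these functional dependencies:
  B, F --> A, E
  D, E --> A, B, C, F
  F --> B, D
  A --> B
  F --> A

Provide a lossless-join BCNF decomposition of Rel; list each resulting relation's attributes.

Candidate keys of the original relation: {D, E}, {F}.
{A, B, C, D, E, F}: {A} determines {A, B} here but is not a superkey — split on A --> B, giving {A, B} and {A, C, D, E, F}.
{A, B}: every determinant is a superkey — BCNF.
{A, C, D, E, F}: every determinant is a superkey — BCNF.

{A, B}; {A, C, D, E, F}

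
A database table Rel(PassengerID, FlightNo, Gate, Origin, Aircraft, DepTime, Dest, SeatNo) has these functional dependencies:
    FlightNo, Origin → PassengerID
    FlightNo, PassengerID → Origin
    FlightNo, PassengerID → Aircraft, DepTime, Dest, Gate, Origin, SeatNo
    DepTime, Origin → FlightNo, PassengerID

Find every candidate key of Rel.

Closure of {DepTime, Origin} is {Aircraft, DepTime, Dest, FlightNo, Gate, Origin, PassengerID, SeatNo}, the whole schema; {DepTime, Origin} is a candidate key.
Closure of {FlightNo, Origin} is {Aircraft, DepTime, Dest, FlightNo, Gate, Origin, PassengerID, SeatNo}, the whole schema; {FlightNo, Origin} is a candidate key.
Closure of {FlightNo, PassengerID} is {Aircraft, DepTime, Dest, FlightNo, Gate, Origin, PassengerID, SeatNo}, the whole schema; {FlightNo, PassengerID} is a candidate key.
Any other superkey properly contains one of these, so there are no further candidate keys.

{DepTime, Origin}, {FlightNo, Origin}, {FlightNo, PassengerID}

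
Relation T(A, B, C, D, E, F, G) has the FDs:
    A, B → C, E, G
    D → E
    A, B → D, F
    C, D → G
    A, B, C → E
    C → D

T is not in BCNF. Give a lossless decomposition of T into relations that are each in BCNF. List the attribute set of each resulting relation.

Candidate key of the original relation: {A, B}.
{A, B, C, D, E, F, G}: {D} determines {D, E} here but is not a superkey — split on D → E, giving {D, E} and {A, B, C, D, F, G}.
{D, E} has no BCNF violation.
{A, B, C, D, F, G}: {C, D} determines {C, D, G} here but is not a superkey — split on C, D → G, giving {C, D, G} and {A, B, C, D, F}.
{C, D, G} has no BCNF violation.
{A, B, C, D, F}: {C} determines {C, D} here but is not a superkey — split on C → D, giving {C, D} and {A, B, C, F}.
{C, D} has no BCNF violation.
{A, B, C, F} has no BCNF violation.

{A, B, C, F}; {C, D, G}; {D, E}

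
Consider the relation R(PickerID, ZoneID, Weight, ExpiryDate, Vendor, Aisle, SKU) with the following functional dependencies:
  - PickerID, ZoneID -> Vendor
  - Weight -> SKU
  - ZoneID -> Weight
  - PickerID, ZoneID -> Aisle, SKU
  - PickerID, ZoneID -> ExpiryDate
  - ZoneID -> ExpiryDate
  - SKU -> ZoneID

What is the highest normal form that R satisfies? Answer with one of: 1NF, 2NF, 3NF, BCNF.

Candidate keys: {PickerID, SKU}, {PickerID, Weight}, {PickerID, ZoneID}. Prime attributes: {PickerID, SKU, Weight, ZoneID}.
For Weight -> SKU we have {Weight}⁺ = {ExpiryDate, SKU, Weight, ZoneID}; {Weight} is not a superkey, so BCNF fails.
Because {ExpiryDate} is non-prime and the left side of ZoneID -> ExpiryDate is not a superkey, the relation is not in 3NF.
The proper key subset {SKU} of {PickerID, SKU} determines non-prime {ExpiryDate}, so the relation is not even in 2NF.

1NF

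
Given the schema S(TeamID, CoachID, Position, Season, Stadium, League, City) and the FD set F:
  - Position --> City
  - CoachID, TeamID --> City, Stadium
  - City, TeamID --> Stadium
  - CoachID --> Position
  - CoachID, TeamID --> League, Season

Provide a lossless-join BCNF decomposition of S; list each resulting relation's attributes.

Candidate key of the original relation: {CoachID, TeamID}.
In {City, CoachID, League, Position, Season, Stadium, TeamID}, {Position} is not a superkey ({Position}⁺ restricted to this set is {City, Position}), so split on Position --> City into {City, Position} and {CoachID, League, Position, Season, Stadium, TeamID}.
{City, Position} is in BCNF.
In {CoachID, League, Position, Season, Stadium, TeamID}, {CoachID} is not a superkey ({CoachID}⁺ restricted to this set is {CoachID, Position}), so split on CoachID --> Position into {CoachID, Position} and {CoachID, League, Season, Stadium, TeamID}.
{CoachID, Position} is in BCNF.
{CoachID, League, Season, Stadium, TeamID} is in BCNF.

{City, Position}; {CoachID, League, Season, Stadium, TeamID}; {CoachID, Position}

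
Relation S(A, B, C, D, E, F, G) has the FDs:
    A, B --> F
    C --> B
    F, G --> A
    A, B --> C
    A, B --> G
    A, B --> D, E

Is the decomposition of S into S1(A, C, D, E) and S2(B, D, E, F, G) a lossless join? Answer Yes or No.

No

Common attributes: {D, E}; their closure is {D, E}.
The closure covers neither S1 nor S2 entirely; the join is not lossless.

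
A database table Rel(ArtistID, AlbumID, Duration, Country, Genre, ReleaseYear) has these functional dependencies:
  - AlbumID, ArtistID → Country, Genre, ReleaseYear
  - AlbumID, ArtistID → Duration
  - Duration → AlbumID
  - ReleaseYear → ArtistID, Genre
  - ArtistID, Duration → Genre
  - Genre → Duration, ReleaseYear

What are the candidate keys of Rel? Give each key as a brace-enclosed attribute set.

{Genre} is a candidate key since {Genre}⁺ = {AlbumID, ArtistID, Country, Duration, Genre, ReleaseYear} covers every attribute.
{ReleaseYear} is a candidate key since {ReleaseYear}⁺ = {AlbumID, ArtistID, Country, Duration, Genre, ReleaseYear} covers every attribute.
{AlbumID, ArtistID} is a candidate key since {AlbumID, ArtistID}⁺ = {AlbumID, ArtistID, Country, Duration, Genre, ReleaseYear} covers every attribute.
{ArtistID, Duration} is a candidate key since {ArtistID, Duration}⁺ = {AlbumID, ArtistID, Country, Duration, Genre, ReleaseYear} covers every attribute.
These are minimal and exhaustive — every other superkey contains one of them.

{AlbumID, ArtistID}, {ArtistID, Duration}, {Genre}, {ReleaseYear}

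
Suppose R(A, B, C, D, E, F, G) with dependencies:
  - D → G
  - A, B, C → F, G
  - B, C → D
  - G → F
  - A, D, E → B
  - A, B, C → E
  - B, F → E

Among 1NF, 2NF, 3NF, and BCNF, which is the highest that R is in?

Candidate keys: {A, B, C}, {A, C, D, E}. Prime attributes: {A, B, C, D, E}.
D → G: {D}⁺ = {D, F, G}, which is not all of the attributes, so the left side is not a superkey — BCNF is violated.
D → G determines the non-prime attribute {G} from a non-superkey — 3NF is violated.
Since {B, C} ⊂ {A, B, C} and {B, C}⁺ ⊇ {F, G} with {F, G} non-prime, there is a partial dependency; 2NF fails.

1NF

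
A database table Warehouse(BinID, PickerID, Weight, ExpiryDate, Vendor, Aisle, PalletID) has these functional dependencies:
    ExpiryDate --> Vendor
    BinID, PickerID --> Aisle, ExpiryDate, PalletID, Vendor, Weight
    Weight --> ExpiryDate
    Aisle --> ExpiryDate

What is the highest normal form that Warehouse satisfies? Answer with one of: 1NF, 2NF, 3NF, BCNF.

Candidate key: {BinID, PickerID}. Prime attributes: {BinID, PickerID}.
For ExpiryDate --> Vendor we have {ExpiryDate}⁺ = {ExpiryDate, Vendor}; {ExpiryDate} is not a superkey, so BCNF fails.
Because {Vendor} is non-prime and the left side of ExpiryDate --> Vendor is not a superkey, the relation is not in 3NF.
No proper subset of a key has a non-prime attribute in its closure, so there is no partial dependency; 2NF holds.

2NF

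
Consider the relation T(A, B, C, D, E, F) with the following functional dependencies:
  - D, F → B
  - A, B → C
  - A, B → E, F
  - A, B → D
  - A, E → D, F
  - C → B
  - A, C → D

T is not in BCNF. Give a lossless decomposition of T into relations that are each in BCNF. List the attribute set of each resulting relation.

{A, C, D, E, F}; {B, D, F}

Candidate keys of the original relation: {A, B}, {A, C}, {A, D, F}, {A, E}.
{A, B, C, D, E, F}: {D, F} determines {B, D, F} here but is not a superkey — split on D, F → B, giving {B, D, F} and {A, C, D, E, F}.
{B, D, F} is in BCNF.
{A, C, D, E, F} is in BCNF.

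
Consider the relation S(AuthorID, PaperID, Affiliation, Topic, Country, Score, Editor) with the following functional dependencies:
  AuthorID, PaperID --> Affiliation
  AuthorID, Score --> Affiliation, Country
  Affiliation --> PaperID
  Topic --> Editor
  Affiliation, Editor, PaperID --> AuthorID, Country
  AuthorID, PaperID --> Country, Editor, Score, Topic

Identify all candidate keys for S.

{Affiliation, AuthorID}⁺ = {Affiliation, AuthorID, Country, Editor, PaperID, Score, Topic} — all of the relation — so {Affiliation, AuthorID} is a candidate key.
{Affiliation, Editor}⁺ = {Affiliation, AuthorID, Country, Editor, PaperID, Score, Topic} — all of the relation — so {Affiliation, Editor} is a candidate key.
{Affiliation, Topic}⁺ = {Affiliation, AuthorID, Country, Editor, PaperID, Score, Topic} — all of the relation — so {Affiliation, Topic} is a candidate key.
{AuthorID, PaperID}⁺ = {Affiliation, AuthorID, Country, Editor, PaperID, Score, Topic} — all of the relation — so {AuthorID, PaperID} is a candidate key.
{AuthorID, Score}⁺ = {Affiliation, AuthorID, Country, Editor, PaperID, Score, Topic} — all of the relation — so {AuthorID, Score} is a candidate key.
Any other superkey properly contains one of these, so there are no further candidate keys.

{Affiliation, AuthorID}, {Affiliation, Editor}, {Affiliation, Topic}, {AuthorID, PaperID}, {AuthorID, Score}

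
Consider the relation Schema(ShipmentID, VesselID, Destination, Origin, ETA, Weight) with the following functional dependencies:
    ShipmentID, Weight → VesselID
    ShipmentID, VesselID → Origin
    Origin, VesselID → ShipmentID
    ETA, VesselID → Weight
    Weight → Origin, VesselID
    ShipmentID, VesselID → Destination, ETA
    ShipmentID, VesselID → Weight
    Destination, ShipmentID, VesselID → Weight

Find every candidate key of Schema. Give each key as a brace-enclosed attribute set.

{ETA, VesselID}, {Origin, VesselID}, {ShipmentID, VesselID}, {Weight}

{Weight}⁺ = {Destination, ETA, Origin, ShipmentID, VesselID, Weight}, which is every attribute, so {Weight} is a candidate key.
{ETA, VesselID}⁺ = {Destination, ETA, Origin, ShipmentID, VesselID, Weight}, which is every attribute, so {ETA, VesselID} is a candidate key.
{Origin, VesselID}⁺ = {Destination, ETA, Origin, ShipmentID, VesselID, Weight}, which is every attribute, so {Origin, VesselID} is a candidate key.
{ShipmentID, VesselID}⁺ = {Destination, ETA, Origin, ShipmentID, VesselID, Weight}, which is every attribute, so {ShipmentID, VesselID} is a candidate key.
Any other superkey properly contains one of these, so there are no further candidate keys.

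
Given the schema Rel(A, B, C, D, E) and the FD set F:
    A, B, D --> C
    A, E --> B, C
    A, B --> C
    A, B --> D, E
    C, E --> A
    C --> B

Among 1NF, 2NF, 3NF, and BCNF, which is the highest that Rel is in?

3NF

Candidate keys: {A, B}, {A, C}, {A, E}, {C, E}. Prime attributes: {A, B, C, E}.
For C --> B we have {C}⁺ = {B, C}; {C} is not a superkey, so BCNF fails.
Since {B} ⊆ prime attributes and every other non-superkey FD also has a prime right side, the schema is in 3NF.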